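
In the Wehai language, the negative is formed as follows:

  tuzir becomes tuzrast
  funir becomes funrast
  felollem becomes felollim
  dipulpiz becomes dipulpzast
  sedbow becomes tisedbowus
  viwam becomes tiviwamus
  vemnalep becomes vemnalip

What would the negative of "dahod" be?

felollem and viwam both end in -m yet inflect differently (felollim, tiviwamus), so the final letter is not what conditions the rule; the last vowel is.
"dahod" has last vowel 'o'. The one such stem in the data (sedbow → tisedbowus) adds ti- … -us around the stem, so the same rule applies.
The other patterns: stems whose last vowel is 'i' delete the last vowel and add -ast; stems whose last vowel is 'e' change the last vowel to 'i'.
So dahod → tidahodus.

tidahodus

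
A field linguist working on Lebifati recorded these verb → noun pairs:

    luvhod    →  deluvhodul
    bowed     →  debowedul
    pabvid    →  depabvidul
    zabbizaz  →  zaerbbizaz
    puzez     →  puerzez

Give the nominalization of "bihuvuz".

bierhuvuz

"bihuvuz" ends in -z. The stems ending in -z (zabbizaz → zaerbbizaz, puzez → puerzez) insert -er- after the first vowel.
So bihuvuz → bierhuvuz.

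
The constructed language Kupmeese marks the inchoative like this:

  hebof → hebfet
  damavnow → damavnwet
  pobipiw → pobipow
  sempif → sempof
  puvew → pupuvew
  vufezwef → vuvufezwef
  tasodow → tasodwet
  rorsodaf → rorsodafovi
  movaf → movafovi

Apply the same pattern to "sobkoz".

sempif and hebof both end in -f yet inflect differently (sempof, hebfet), so the final letter is not what conditions the rule; the last vowel is.
"sobkoz" has last vowel 'o'. The stems whose last vowel is 'o' (hebof → hebfet, tasodow → tasodwet, damavnow → damavnwet) delete the last vowel and add -et.
The other patterns: stems whose last vowel is 'i' change the last vowel to 'o'; stems whose last vowel is 'e' repeat the first consonant+vowel as a prefix; stems whose last vowel is 'a' add -ovi.
So sobkoz → sobkzet.

sobkzet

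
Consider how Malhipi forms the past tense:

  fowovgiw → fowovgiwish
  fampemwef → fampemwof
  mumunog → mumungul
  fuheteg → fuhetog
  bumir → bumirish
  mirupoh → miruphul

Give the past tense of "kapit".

kapitish

mumunog and fuheteg both end in -g yet inflect differently (mumungul, fuhetog), so the final letter is not what conditions the rule; the last vowel is.
"kapit" has last vowel 'i'. The stems whose last vowel is 'i' (bumir → bumirish, fowovgiw → fowovgiwish) add -ish.
The other patterns: stems whose last vowel is 'o' delete the last vowel and add -ul; stems whose last vowel is 'e' change the last vowel to 'o'.
So kapit → kapitish.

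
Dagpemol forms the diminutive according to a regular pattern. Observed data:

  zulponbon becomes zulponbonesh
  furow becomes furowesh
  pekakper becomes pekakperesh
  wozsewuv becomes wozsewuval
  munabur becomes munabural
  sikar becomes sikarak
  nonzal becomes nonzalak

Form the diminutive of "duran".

duranak

pekakper and munabur both end in -r yet inflect differently (pekakperesh, munabural), so the final letter is not what conditions the rule; the last vowel is.
"duran" has last vowel 'a'. The stems whose last vowel is 'a' (sikar → sikarak, nonzal → nonzalak) add -ak.
The other patterns: stems whose last vowel is 'e' or 'o' add -esh; stems whose last vowel is 'u' add -al.
So duran → duranak.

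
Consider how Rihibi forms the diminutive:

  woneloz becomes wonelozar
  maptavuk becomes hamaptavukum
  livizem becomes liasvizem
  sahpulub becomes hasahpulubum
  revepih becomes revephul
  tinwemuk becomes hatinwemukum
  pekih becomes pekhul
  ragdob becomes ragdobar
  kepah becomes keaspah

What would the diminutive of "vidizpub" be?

havidizpubum

sahpulub and ragdob both end in -b yet inflect differently (hasahpulubum, ragdobar), so the final letter is not what conditions the rule; the last vowel is.
"vidizpub" has last vowel 'u'. The stems whose last vowel is 'u' (maptavuk → hamaptavukum, tinwemuk → hatinwemukum, sahpulub → hasahpulubum) add ha- … -um around the stem.
The other patterns: stems whose last vowel is 'i' delete the last vowel and add -ul; stems whose last vowel is 'o' add -ar; stems whose last vowel is 'a' or 'e' insert -as- after the first vowel.
So vidizpub → havidizpubum.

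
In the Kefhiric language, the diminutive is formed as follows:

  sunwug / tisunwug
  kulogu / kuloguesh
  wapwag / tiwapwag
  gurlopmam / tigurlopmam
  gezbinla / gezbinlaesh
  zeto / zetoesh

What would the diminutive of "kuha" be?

kuhaesh

gezbinla and wapwag both have last vowel 'a' yet inflect differently (gezbinlaesh, tiwapwag), so the last vowel is not what conditions the rule; whether the stem ends in a vowel or a consonant is.
"kuha" ends in a vowel. The stems ending in a vowel (gezbinla → gezbinlaesh, zeto → zetoesh, kulogu → kuloguesh) add -esh.
The other pattern: stems ending in a consonant add the prefix ti-.
So kuha → kuhaesh.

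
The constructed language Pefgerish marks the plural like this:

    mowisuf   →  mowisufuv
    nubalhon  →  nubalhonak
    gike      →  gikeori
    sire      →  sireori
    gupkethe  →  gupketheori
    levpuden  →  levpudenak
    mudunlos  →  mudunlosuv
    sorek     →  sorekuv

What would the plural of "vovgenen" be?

vovgenenak

levpuden and sire both have last vowel 'e' yet inflect differently (levpudenak, sireori), so the last vowel is not what conditions the rule; the final letter is.
"vovgenen" ends in -n. The stems ending in -n (nubalhon → nubalhonak, levpuden → levpudenak) add -ak.
The other patterns: stems ending in -e add -ori; stems ending in -f, -k or -s add -uv.
So vovgenen → vovgenenak.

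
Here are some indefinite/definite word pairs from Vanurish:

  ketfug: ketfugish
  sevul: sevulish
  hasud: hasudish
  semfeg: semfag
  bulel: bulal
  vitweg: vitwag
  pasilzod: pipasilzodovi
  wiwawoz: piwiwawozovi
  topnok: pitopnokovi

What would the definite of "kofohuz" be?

kofohuzish

"kofohuz" has last vowel 'u'. The stems whose last vowel is 'u' (ketfug → ketfugish, sevul → sevulish, hasud → hasudish) add -ish.
So kofohuz → kofohuzish.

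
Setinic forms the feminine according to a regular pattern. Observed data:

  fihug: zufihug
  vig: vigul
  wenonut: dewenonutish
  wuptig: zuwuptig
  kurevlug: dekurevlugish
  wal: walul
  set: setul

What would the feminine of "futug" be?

vig and wuptig both end in -g yet inflect differently (vigul, zuwuptig), so the final letter is not what conditions the rule; the number of vowels is.
"futug" has 2 vowels. The stems with 2 vowels (wuptig → zuwuptig, fihug → zufihug) add the prefix zu-.
So futug → zufutug.

zufutug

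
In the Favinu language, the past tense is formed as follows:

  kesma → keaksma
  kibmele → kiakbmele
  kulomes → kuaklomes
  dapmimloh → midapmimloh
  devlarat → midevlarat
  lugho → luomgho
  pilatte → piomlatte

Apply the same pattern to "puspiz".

puomspiz

"puspiz" begins with p-. The one such stem in the data (pilatte → piomlatte) inserts -om- after the first vowel (as does lugho), so the same rule applies.
The other patterns: stems beginning with k- insert -ak- after the first vowel; stems beginning with d- add the prefix mi-.
So puspiz → puomspiz.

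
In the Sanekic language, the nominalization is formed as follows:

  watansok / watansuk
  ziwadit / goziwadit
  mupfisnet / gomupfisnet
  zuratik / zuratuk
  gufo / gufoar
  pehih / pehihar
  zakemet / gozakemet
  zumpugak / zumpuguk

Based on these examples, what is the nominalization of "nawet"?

"nawet" ends in -t. The stems ending in -t (zakemet → gozakemet, mupfisnet → gomupfisnet, ziwadit → goziwadit) add the prefix go-.
The other patterns: stems ending in -k change the last vowel to 'u'; stems ending in -h or -o add -ar.
So nawet → gonawet.

gonawet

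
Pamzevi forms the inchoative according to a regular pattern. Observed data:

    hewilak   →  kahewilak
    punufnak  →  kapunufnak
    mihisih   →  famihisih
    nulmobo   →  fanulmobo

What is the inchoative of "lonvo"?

falonvo

"lonvo" ends in -o. The one such stem in the data (nulmobo → fanulmobo) adds the prefix fa-, so the same rule applies.
So lonvo → falonvo.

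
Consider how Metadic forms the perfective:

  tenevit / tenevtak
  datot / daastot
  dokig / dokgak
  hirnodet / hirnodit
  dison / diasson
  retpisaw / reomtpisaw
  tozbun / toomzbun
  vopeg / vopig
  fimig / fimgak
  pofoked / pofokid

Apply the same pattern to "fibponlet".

fibponlit

tenevit and datot both end in -t yet inflect differently (tenevtak, daastot), so the final letter is not what conditions the rule; the last vowel is.
"fibponlet" has last vowel 'e'. The stems whose last vowel is 'e' (hirnodet → hirnodit, pofoked → pofokid, vopeg → vopig) change the last vowel to 'i'.
The other patterns: stems whose last vowel is 'i' delete the last vowel and add -ak; stems whose last vowel is 'o' insert -as- after the first vowel; stems whose last vowel is 'a' or 'u' insert -om- after the first vowel.
So fibponlet → fibponlit.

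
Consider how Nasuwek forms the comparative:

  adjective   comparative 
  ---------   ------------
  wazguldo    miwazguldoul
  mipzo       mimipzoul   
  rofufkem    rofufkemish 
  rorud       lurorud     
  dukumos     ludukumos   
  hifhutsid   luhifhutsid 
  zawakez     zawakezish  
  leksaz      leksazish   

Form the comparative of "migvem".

migvemish

"migvem" ends in -m. The one such stem in the data (rofufkem → rofufkemish) adds -ish, so the same rule applies.
The other patterns: stems ending in -o add mi- … -ul around the stem; stems ending in -d or -s add the prefix lu-.
So migvem → migvemish.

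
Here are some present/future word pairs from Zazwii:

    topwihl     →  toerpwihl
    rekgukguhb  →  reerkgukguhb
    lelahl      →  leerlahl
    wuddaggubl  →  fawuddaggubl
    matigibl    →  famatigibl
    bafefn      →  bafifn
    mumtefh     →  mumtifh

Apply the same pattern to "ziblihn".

"ziblihn" has second-to-last letter 'h'. The stems whose second-to-last letter is 'h' (topwihl → toerpwihl, rekgukguhb → reerkgukguhb, lelahl → leerlahl) insert -er- after the first vowel.
So ziblihn → zierblihn.

zierblihn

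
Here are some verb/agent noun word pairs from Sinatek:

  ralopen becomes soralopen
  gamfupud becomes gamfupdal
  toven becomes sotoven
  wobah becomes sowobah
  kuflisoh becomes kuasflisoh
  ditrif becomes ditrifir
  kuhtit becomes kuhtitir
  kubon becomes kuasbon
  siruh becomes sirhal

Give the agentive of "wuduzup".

siruh and kuflisoh both end in -h yet inflect differently (sirhal, kuasflisoh), so the final letter is not what conditions the rule; the last vowel is.
"wuduzup" has last vowel 'u'. The stems whose last vowel is 'u' (siruh → sirhal, gamfupud → gamfupdal) delete the last vowel and add -al.
The other patterns: stems whose last vowel is 'i' add -ir; stems whose last vowel is 'o' insert -as- after the first vowel; stems whose last vowel is 'a' or 'e' add the prefix so-.
So wuduzup → wuduzpal.

wuduzpal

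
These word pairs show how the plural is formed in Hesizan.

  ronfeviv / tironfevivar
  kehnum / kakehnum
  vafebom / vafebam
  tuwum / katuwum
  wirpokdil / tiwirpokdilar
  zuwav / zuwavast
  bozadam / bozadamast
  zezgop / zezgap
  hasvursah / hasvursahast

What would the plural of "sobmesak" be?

sobmesakast

zuwav and ronfeviv both end in -v yet inflect differently (zuwavast, tironfevivar), so the final letter is not what conditions the rule; the last vowel is.
"sobmesak" has last vowel 'a'. The stems whose last vowel is 'a' (zuwav → zuwavast, bozadam → bozadamast, hasvursah → hasvursahast) add -ast.
The other patterns: stems whose last vowel is 'i' add ti- … -ar around the stem; stems whose last vowel is 'o' change the last vowel to 'a'; stems whose last vowel is 'u' add the prefix ka-.
So sobmesak → sobmesakast.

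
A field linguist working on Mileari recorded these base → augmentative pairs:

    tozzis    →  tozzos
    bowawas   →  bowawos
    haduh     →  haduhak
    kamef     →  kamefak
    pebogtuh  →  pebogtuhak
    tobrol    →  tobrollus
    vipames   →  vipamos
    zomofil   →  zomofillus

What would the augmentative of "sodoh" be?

"sodoh" ends in -h. The stems ending in -h (haduh → haduhak, pebogtuh → pebogtuhak) add -ak.
The other patterns: stems ending in -s change the last vowel to 'o'; stems ending in -l double the final consonant and add -us.
So sodoh → sodohak.

sodohak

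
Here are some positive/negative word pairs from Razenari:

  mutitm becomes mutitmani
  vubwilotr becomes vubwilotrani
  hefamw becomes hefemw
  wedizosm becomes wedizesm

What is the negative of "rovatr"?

mutitm and wedizosm both end in -m yet inflect differently (mutitmani, wedizesm), so the final letter is not what conditions the rule; the second-to-last letter is.
"rovatr" has second-to-last letter 't'. The stems whose second-to-last letter is 't' (mutitm → mutitmani, vubwilotr → vubwilotrani) add -ani.
The other pattern: stems whose second-to-last letter is 'm' or 's' change the last vowel to 'e'.
So rovatr → rovatrani.

rovatrani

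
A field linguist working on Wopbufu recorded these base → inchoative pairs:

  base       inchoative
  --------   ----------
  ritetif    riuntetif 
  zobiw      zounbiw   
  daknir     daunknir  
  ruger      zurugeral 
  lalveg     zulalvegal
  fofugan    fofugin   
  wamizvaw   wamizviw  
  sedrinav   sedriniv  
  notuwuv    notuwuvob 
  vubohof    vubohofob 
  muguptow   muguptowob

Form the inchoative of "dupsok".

dupsokob

"dupsok" has last vowel 'o'. The stems whose last vowel is 'o' (vubohof → vubohofob, muguptow → muguptowob) add -ob.
So dupsok → dupsokob.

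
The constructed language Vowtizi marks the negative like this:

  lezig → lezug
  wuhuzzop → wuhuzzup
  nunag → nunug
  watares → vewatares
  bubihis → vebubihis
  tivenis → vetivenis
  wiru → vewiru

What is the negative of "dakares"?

lezig and bubihis both have last vowel 'i' yet inflect differently (lezug, vebubihis), so the last vowel is not what conditions the rule; the final letter is.
"dakares" ends in -s. The stems ending in -s (watares → vewatares, bubihis → vebubihis, tivenis → vetivenis) add the prefix ve-.
So dakares → vedakares.

vedakares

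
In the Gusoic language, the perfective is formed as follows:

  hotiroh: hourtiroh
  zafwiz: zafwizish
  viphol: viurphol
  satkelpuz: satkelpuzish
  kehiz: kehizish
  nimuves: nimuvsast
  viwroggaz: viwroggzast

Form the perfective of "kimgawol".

kiurmgawol

zafwiz and viwroggaz both end in -z yet inflect differently (zafwizish, viwroggzast), so the final letter is not what conditions the rule; the last vowel is.
"kimgawol" has last vowel 'o'. The stems whose last vowel is 'o' (viphol → viurphol, hotiroh → hourtiroh) insert -ur- after the first vowel.
The other patterns: stems whose last vowel is 'i' or 'u' add -ish; stems whose last vowel is 'a' or 'e' delete the last vowel and add -ast.
So kimgawol → kiurmgawol.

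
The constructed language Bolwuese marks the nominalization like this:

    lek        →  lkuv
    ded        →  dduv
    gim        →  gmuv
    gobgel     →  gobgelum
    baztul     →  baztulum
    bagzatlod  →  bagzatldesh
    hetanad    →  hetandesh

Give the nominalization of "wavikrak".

ded and bagzatlod both end in -d yet inflect differently (dduv, bagzatldesh), so the final letter is not what conditions the rule; the number of vowels is.
"wavikrak" has 3 vowels. The stems with 3 vowels (bagzatlod → bagzatldesh, hetanad → hetandesh) delete the last vowel and add -esh.
So wavikrak → wavikrkesh.

wavikrkesh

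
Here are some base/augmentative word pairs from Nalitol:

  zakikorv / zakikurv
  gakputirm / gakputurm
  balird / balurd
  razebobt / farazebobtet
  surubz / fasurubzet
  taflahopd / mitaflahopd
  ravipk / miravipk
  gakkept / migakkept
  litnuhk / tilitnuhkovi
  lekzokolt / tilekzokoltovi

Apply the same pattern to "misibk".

famisibket

"misibk" has second-to-last letter 'b'. The stems whose second-to-last letter is 'b' (razebobt → farazebobtet, surubz → fasurubzet) add fa- … -et around the stem.
The other patterns: stems whose second-to-last letter is 'r' change the last vowel to 'u'; stems whose second-to-last letter is 'p' add the prefix mi-; stems whose second-to-last letter is 'h' or 'l' add ti- … -ovi around the stem.
So misibk → famisibket.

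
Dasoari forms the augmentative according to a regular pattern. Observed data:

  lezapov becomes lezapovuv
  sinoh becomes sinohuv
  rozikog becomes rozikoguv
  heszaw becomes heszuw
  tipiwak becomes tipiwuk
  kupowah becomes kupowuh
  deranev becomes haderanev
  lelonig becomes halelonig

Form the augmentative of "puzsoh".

"puzsoh" has last vowel 'o'. The stems whose last vowel is 'o' (lezapov → lezapovuv, sinoh → sinohuv, rozikog → rozikoguv) add -uv.
So puzsoh → puzsohuv.

puzsohuv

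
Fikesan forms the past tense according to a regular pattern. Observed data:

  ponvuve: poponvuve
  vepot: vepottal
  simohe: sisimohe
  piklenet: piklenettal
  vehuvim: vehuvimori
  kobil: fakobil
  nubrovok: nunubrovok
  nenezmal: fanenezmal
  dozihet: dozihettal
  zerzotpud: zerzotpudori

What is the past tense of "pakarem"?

pakaremori

dozihet and simohe both have last vowel 'e' yet inflect differently (dozihettal, sisimohe), so the last vowel is not what conditions the rule; the final letter is.
"pakarem" ends in -m. The one such stem in the data (vehuvim → vehuvimori) adds -ori, so the same rule applies.
The other patterns: stems ending in -l add the prefix fa-; stems ending in -t double the final consonant and add -al; stems ending in -e or -k repeat the first consonant+vowel as a prefix.
So pakarem → pakaremori.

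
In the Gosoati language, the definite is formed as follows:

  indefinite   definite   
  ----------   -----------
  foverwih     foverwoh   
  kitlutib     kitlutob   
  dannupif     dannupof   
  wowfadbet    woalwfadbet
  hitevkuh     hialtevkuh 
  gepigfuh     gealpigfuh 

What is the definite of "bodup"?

boaldup

"bodup" has last vowel 'u'. The stems whose last vowel is 'u' (hitevkuh → hialtevkuh, gepigfuh → gealpigfuh) insert -al- after the first vowel.
The other pattern: stems whose last vowel is 'i' change the last vowel to 'o'.
So bodup → boaldup.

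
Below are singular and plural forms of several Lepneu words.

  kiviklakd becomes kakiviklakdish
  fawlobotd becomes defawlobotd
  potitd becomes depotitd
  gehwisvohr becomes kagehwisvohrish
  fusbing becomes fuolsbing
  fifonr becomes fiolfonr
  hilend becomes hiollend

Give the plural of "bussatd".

"bussatd" has second-to-last letter 't'. The stems whose second-to-last letter is 't' (potitd → depotitd, fawlobotd → defawlobotd) add the prefix de-.
The other patterns: stems whose second-to-last letter is 'h' or 'k' add ka- … -ish around the stem; stems whose second-to-last letter is 'n' insert -ol- after the first vowel.
So bussatd → debussatd.

debussatd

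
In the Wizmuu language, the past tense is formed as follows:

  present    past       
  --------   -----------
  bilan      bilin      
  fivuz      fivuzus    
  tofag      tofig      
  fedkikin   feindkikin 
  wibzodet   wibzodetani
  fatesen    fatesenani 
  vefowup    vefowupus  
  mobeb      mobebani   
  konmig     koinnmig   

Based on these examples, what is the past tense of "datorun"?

datorunus

fatesen and bilan both end in -n yet inflect differently (fatesenani, bilin), so the final letter is not what conditions the rule; the last vowel is.
"datorun" has last vowel 'u'. The stems whose last vowel is 'u' (vefowup → vefowupus, fivuz → fivuzus) add -us.
The other patterns: stems whose last vowel is 'e' add -ani; stems whose last vowel is 'a' change the last vowel to 'i'; stems whose last vowel is 'i' insert -in- after the first vowel.
So datorun → datorunus.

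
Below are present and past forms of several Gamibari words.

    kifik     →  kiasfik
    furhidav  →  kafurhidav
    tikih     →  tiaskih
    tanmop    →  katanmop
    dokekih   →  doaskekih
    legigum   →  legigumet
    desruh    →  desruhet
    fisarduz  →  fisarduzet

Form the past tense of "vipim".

tikih and desruh both end in -h yet inflect differently (tiaskih, desruhet), so the final letter is not what conditions the rule; the last vowel is.
"vipim" has last vowel 'i'. The stems whose last vowel is 'i' (kifik → kiasfik, tikih → tiaskih, dokekih → doaskekih) insert -as- after the first vowel.
The other patterns: stems whose last vowel is 'u' add -et; stems whose last vowel is 'a' or 'o' add the prefix ka-.
So vipim → viaspim.

viaspim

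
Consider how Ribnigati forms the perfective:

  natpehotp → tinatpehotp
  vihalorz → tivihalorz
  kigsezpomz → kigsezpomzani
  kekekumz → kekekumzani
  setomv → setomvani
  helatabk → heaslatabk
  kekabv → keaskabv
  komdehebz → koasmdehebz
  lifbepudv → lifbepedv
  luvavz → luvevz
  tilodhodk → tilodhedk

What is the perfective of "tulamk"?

"tulamk" has second-to-last letter 'm'. The stems whose second-to-last letter is 'm' (kigsezpomz → kigsezpomzani, kekekumz → kekekumzani, setomv → setomvani) add -ani.
So tulamk → tulamkani.

tulamkani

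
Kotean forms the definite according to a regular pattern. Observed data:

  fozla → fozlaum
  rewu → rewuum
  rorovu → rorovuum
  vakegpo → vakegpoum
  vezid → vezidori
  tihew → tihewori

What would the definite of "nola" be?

nolaum

"nola" ends in a vowel. The stems ending in a vowel (fozla → fozlaum, rewu → rewuum, rorovu → rorovuum) add -um.
The other pattern: stems ending in a consonant add -ori.
So nola → nolaum.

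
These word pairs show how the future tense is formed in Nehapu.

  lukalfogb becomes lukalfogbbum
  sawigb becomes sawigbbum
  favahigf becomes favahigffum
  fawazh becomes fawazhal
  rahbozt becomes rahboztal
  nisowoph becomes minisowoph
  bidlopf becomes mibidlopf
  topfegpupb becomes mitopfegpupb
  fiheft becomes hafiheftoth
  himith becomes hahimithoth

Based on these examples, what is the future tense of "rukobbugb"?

"rukobbugb" has second-to-last letter 'g'. The stems whose second-to-last letter is 'g' (lukalfogb → lukalfogbbum, sawigb → sawigbbum, favahigf → favahigffum) double the final consonant and add -um.
So rukobbugb → rukobbugbbum.

rukobbugbbum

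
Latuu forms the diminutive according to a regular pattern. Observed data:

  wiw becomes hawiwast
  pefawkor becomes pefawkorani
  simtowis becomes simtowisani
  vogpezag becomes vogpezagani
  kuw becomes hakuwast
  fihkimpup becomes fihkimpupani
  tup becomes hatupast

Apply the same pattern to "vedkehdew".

vedkehdewani

fihkimpup and tup both end in -p yet inflect differently (fihkimpupani, hatupast), so the final letter is not what conditions the rule; the number of vowels is.
"vedkehdew" has 3 vowels. The stems with 3 vowels (simtowis → simtowisani, vogpezag → vogpezagani, fihkimpup → fihkimpupani) add -ani.
The other pattern: stems with 1 vowel add ha- … -ast around the stem.
So vedkehdew → vedkehdewani.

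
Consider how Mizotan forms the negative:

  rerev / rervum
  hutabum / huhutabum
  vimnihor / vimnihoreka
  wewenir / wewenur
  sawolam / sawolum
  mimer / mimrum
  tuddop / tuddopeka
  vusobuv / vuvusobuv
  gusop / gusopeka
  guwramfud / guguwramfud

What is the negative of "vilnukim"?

vusobuv and rerev both end in -v yet inflect differently (vuvusobuv, rervum), so the final letter is not what conditions the rule; the last vowel is.
"vilnukim" has last vowel 'i'. The one such stem in the data (wewenir → wewenur) changes the last vowel to 'u' (as does sawolam), so the same rule applies.
The other patterns: stems whose last vowel is 'u' repeat the first consonant+vowel as a prefix; stems whose last vowel is 'e' delete the last vowel and add -um; stems whose last vowel is 'o' add -eka.
So vilnukim → vilnukum.

vilnukum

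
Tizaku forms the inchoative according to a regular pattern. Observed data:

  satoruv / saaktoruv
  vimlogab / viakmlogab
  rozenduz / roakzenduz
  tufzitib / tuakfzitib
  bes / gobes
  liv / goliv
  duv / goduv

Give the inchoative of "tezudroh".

satoruv and liv both end in -v yet inflect differently (saaktoruv, goliv), so the final letter is not what conditions the rule; the number of vowels is.
"tezudroh" has 3 vowels. The stems with 3 vowels (satoruv → saaktoruv, vimlogab → viakmlogab, rozenduz → roakzenduz) insert -ak- after the first vowel.
The other pattern: stems with 1 vowel add the prefix go-.
So tezudroh → teakzudroh.

teakzudroh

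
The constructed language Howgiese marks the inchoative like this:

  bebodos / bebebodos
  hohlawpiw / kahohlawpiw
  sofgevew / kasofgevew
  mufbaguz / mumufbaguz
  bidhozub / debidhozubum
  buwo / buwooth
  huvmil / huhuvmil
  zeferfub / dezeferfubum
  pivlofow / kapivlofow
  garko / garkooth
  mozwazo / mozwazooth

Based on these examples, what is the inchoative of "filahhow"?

kafilahhow

pivlofow and mozwazo both have last vowel 'o' yet inflect differently (kapivlofow, mozwazooth), so the last vowel is not what conditions the rule; the final letter is.
"filahhow" ends in -w. The stems ending in -w (hohlawpiw → kahohlawpiw, pivlofow → kapivlofow, sofgevew → kasofgevew) add the prefix ka-.
The other patterns: stems ending in -b add de- … -um around the stem; stems ending in -o add -oth; stems ending in -l, -s or -z repeat the first consonant+vowel as a prefix.
So filahhow → kafilahhow.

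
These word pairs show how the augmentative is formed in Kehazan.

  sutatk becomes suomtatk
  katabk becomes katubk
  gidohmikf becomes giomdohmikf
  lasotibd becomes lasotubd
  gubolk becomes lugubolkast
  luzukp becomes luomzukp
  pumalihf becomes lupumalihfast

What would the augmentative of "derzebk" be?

derzubk

katabk and gubolk both end in -k yet inflect differently (katubk, lugubolkast), so the final letter is not what conditions the rule; the second-to-last letter is.
"derzebk" has second-to-last letter 'b'. The stems whose second-to-last letter is 'b' (katabk → katubk, lasotibd → lasotubd) change the last vowel to 'u'.
So derzebk → derzubk.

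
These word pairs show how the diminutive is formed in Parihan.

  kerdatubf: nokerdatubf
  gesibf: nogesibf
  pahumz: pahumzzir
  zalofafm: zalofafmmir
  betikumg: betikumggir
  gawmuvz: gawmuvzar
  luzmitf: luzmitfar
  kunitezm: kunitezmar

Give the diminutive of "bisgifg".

"bisgifg" has second-to-last letter 'f'. The one such stem in the data (zalofafm → zalofafmmir) doubles the final consonant and adds -ir (as do pahumz, betikumg), so the same rule applies.
So bisgifg → bisgifggir.

bisgifggir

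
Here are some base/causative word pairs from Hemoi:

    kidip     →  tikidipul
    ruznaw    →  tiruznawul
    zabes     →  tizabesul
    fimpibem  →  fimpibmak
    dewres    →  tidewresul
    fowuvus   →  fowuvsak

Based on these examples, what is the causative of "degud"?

tidegudul

fowuvus and zabes both end in -s yet inflect differently (fowuvsak, tizabesul), so the final letter is not what conditions the rule; the number of vowels is.
"degud" has 2 vowels. The stems with 2 vowels (zabes → tizabesul, dewres → tidewresul, ruznaw → tiruznawul) add ti- … -ul around the stem.
The other pattern: stems with 3 vowels delete the last vowel and add -ak.
So degud → tidegudul.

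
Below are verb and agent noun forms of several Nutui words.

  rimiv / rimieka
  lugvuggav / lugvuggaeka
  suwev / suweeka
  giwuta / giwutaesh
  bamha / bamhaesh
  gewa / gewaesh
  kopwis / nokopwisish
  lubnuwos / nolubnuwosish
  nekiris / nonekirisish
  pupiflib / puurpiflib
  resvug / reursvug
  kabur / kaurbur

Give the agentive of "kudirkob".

kuurdirkob

lugvuggav and giwuta both have last vowel 'a' yet inflect differently (lugvuggaeka, giwutaesh), so the last vowel is not what conditions the rule; the final letter is.
"kudirkob" ends in -b. The one such stem in the data (pupiflib → puurpiflib) inserts -ur- after the first vowel (as do resvug, kabur), so the same rule applies.
The other patterns: stems ending in -v drop the final letter and add -eka; stems ending in -a add -esh; stems ending in -s add no- … -ish around the stem.
So kudirkob → kuurdirkob.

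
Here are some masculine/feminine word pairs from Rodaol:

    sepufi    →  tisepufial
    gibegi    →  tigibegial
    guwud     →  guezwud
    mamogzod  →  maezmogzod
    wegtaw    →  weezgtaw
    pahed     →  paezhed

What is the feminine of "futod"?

fueztod

gibegi and guwud both begin with g- yet inflect differently (tigibegial, guezwud), so the first letter is not what conditions the rule; the final letter is.
"futod" ends in -d. The stems ending in -d (guwud → guezwud, mamogzod → maezmogzod, pahed → paezhed) insert -ez- after the first vowel.
The other pattern: stems ending in -i add ti- … -al around the stem.
So futod → fueztod.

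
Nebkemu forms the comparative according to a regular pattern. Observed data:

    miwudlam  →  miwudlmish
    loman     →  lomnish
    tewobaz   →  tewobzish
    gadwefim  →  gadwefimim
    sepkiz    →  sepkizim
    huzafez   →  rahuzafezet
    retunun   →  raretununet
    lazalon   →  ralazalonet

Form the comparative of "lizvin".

miwudlam and gadwefim both end in -m yet inflect differently (miwudlmish, gadwefimim), so the final letter is not what conditions the rule; the last vowel is.
"lizvin" has last vowel 'i'. The stems whose last vowel is 'i' (gadwefim → gadwefimim, sepkiz → sepkizim) add -im.
So lizvin → lizvinim.

lizvinim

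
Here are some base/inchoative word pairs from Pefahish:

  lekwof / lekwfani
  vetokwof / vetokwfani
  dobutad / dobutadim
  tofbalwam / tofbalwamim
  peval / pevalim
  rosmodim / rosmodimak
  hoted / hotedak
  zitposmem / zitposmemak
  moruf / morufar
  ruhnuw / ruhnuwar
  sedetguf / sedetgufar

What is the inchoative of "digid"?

tofbalwam and rosmodim both end in -m yet inflect differently (tofbalwamim, rosmodimak), so the final letter is not what conditions the rule; the last vowel is.
"digid" has last vowel 'i'. The one such stem in the data (rosmodim → rosmodimak) adds -ak, so the same rule applies.
The other patterns: stems whose last vowel is 'o' delete the last vowel and add -ani; stems whose last vowel is 'a' add -im; stems whose last vowel is 'u' add -ar.
So digid → digidak.

digidak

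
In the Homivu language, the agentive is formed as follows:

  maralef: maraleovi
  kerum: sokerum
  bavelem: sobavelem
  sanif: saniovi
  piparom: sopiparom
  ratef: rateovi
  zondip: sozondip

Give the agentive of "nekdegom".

sanif and zondip both have last vowel 'i' yet inflect differently (saniovi, sozondip), so the last vowel is not what conditions the rule; the final letter is.
"nekdegom" ends in -m. The stems ending in -m (piparom → sopiparom, kerum → sokerum, bavelem → sobavelem) add the prefix so-.
So nekdegom → sonekdegom.

sonekdegom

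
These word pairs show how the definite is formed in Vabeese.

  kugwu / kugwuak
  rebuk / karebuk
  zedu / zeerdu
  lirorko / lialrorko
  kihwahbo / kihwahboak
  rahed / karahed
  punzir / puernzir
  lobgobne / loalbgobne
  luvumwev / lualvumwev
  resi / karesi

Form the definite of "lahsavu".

"lahsavu" begins with l-. The stems beginning with l- (lobgobne → loalbgobne, luvumwev → lualvumwev, lirorko → lialrorko) insert -al- after the first vowel.
So lahsavu → laalhsavu.

laalhsavu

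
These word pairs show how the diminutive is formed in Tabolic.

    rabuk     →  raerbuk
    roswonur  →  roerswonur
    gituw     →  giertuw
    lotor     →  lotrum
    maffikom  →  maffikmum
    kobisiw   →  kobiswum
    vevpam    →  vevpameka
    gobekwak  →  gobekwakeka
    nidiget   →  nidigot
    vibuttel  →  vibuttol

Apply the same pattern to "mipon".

mipnum

roswonur and lotor both end in -r yet inflect differently (roerswonur, lotrum), so the final letter is not what conditions the rule; the last vowel is.
"mipon" has last vowel 'o'. The stems whose last vowel is 'o' (lotor → lotrum, maffikom → maffikmum) delete the last vowel and add -um.
The other patterns: stems whose last vowel is 'u' insert -er- after the first vowel; stems whose last vowel is 'a' add -eka; stems whose last vowel is 'e' change the last vowel to 'o'.
So mipon → mipnum.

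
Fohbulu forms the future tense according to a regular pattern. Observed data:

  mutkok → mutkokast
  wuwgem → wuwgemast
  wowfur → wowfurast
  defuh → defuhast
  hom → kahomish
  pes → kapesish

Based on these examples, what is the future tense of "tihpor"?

tihporast

wuwgem and hom both end in -m yet inflect differently (wuwgemast, kahomish), so the final letter is not what conditions the rule; the number of vowels is.
"tihpor" has 2 vowels. The stems with 2 vowels (mutkok → mutkokast, wuwgem → wuwgemast, wowfur → wowfurast) add -ast.
So tihpor → tihporast.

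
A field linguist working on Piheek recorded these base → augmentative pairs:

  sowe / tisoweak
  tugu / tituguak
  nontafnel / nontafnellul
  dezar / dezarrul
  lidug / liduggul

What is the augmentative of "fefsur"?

fefsurrul

sowe and nontafnel both have last vowel 'e' yet inflect differently (tisoweak, nontafnellul), so the last vowel is not what conditions the rule; whether the stem ends in a vowel or a consonant is.
"fefsur" ends in a consonant. The stems ending in a consonant (nontafnel → nontafnellul, dezar → dezarrul, lidug → liduggul) double the final consonant and add -ul.
The other pattern: stems ending in a vowel add ti- … -ak around the stem.
So fefsur → fefsurrul.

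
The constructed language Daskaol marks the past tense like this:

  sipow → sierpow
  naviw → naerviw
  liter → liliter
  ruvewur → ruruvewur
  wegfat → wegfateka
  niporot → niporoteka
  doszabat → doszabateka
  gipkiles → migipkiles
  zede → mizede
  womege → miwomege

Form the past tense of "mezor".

sipow and niporot both have last vowel 'o' yet inflect differently (sierpow, niporoteka), so the last vowel is not what conditions the rule; the final letter is.
"mezor" ends in -r. The stems ending in -r (liter → liliter, ruvewur → ruruvewur) repeat the first consonant+vowel as a prefix.
So mezor → memezor.

memezor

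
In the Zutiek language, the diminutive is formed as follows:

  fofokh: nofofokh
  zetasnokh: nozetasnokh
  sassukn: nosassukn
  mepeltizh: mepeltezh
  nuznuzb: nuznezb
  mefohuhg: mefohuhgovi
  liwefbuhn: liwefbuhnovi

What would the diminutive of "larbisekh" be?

nolarbisekh

fofokh and mepeltizh both end in -h yet inflect differently (nofofokh, mepeltezh), so the final letter is not what conditions the rule; the second-to-last letter is.
"larbisekh" has second-to-last letter 'k'. The stems whose second-to-last letter is 'k' (fofokh → nofofokh, zetasnokh → nozetasnokh, sassukn → nosassukn) add the prefix no-.
The other patterns: stems whose second-to-last letter is 'z' change the last vowel to 'e'; stems whose second-to-last letter is 'h' add -ovi.
So larbisekh → nolarbisekh.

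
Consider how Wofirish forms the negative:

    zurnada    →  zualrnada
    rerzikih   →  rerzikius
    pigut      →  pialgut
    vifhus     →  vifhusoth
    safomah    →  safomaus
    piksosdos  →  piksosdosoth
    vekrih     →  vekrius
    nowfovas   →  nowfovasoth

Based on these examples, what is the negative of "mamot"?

maalmot

nowfovas and safomah both have last vowel 'a' yet inflect differently (nowfovasoth, safomaus), so the last vowel is not what conditions the rule; the final letter is.
"mamot" ends in -t. The one such stem in the data (pigut → pialgut) inserts -al- after the first vowel (as does zurnada), so the same rule applies.
The other patterns: stems ending in -s add -oth; stems ending in -h drop the final letter and add -us.
So mamot → maalmot.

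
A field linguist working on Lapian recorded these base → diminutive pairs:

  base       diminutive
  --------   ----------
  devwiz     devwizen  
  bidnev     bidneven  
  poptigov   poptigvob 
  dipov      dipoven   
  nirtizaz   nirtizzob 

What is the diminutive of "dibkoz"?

"dibkoz" has 2 vowels. The stems with 2 vowels (devwiz → devwizen, dipov → dipoven, bidnev → bidneven) add -en.
The other pattern: stems with 3 vowels delete the last vowel and add -ob.
So dibkoz → dibkozen.

dibkozen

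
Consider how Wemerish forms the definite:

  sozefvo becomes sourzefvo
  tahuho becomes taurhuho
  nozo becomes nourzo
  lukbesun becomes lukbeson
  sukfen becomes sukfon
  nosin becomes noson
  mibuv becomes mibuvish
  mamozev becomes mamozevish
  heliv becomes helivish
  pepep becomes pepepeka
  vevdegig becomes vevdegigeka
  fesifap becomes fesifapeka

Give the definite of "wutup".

lukbesun and mibuv both have last vowel 'u' yet inflect differently (lukbeson, mibuvish), so the last vowel is not what conditions the rule; the final letter is.
"wutup" ends in -p. The stems ending in -p (pepep → pepepeka, fesifap → fesifapeka) add -eka.
The other patterns: stems ending in -o insert -ur- after the first vowel; stems ending in -n change the last vowel to 'o'; stems ending in -v add -ish.
So wutup → wutupeka.

wutupeka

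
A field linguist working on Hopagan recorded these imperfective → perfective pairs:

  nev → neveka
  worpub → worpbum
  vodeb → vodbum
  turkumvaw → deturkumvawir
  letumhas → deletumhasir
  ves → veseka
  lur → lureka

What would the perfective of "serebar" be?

deserebarir

"serebar" has 3 vowels. The stems with 3 vowels (turkumvaw → deturkumvawir, letumhas → deletumhasir) add de- … -ir around the stem.
The other patterns: stems with 1 vowel add -eka; stems with 2 vowels delete the last vowel and add -um.
So serebar → deserebarir.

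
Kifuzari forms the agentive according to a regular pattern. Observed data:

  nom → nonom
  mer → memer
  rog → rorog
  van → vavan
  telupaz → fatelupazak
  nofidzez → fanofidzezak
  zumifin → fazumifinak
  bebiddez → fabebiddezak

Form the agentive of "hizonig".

fahizonigak

"hizonig" has 3 vowels. The stems with 3 vowels (telupaz → fatelupazak, nofidzez → fanofidzezak, zumifin → fazumifinak) add fa- … -ak around the stem.
So hizonig → fahizonigak.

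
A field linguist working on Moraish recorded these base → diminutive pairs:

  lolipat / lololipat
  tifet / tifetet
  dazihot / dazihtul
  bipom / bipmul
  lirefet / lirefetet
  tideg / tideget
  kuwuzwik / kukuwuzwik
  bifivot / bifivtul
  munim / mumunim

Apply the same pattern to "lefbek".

lefbeket

"lefbek" has last vowel 'e'. The stems whose last vowel is 'e' (tifet → tifetet, tideg → tideget, lirefet → lirefetet) add -et.
The other patterns: stems whose last vowel is 'o' delete the last vowel and add -ul; stems whose last vowel is 'a' or 'i' repeat the first consonant+vowel as a prefix.
So lefbek → lefbeket.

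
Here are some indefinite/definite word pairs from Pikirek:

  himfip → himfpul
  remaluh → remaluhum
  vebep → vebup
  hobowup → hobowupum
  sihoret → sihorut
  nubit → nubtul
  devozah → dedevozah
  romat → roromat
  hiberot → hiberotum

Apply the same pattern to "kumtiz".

kumtzul

romat and sihoret both end in -t yet inflect differently (roromat, sihorut), so the final letter is not what conditions the rule; the last vowel is.
"kumtiz" has last vowel 'i'. The stems whose last vowel is 'i' (himfip → himfpul, nubit → nubtul) delete the last vowel and add -ul.
So kumtiz → kumtzul.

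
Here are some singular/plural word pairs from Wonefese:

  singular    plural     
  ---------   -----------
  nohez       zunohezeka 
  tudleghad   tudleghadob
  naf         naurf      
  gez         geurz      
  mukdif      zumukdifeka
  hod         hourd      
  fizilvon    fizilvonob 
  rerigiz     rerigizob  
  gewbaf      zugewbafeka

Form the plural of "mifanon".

mifanonob

naf and gewbaf both end in -f yet inflect differently (naurf, zugewbafeka), so the final letter is not what conditions the rule; the number of vowels is.
"mifanon" has 3 vowels. The stems with 3 vowels (fizilvon → fizilvonob, tudleghad → tudleghadob, rerigiz → rerigizob) add -ob.
The other patterns: stems with 1 vowel insert -ur- after the first vowel; stems with 2 vowels add zu- … -eka around the stem.
So mifanon → mifanonob.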